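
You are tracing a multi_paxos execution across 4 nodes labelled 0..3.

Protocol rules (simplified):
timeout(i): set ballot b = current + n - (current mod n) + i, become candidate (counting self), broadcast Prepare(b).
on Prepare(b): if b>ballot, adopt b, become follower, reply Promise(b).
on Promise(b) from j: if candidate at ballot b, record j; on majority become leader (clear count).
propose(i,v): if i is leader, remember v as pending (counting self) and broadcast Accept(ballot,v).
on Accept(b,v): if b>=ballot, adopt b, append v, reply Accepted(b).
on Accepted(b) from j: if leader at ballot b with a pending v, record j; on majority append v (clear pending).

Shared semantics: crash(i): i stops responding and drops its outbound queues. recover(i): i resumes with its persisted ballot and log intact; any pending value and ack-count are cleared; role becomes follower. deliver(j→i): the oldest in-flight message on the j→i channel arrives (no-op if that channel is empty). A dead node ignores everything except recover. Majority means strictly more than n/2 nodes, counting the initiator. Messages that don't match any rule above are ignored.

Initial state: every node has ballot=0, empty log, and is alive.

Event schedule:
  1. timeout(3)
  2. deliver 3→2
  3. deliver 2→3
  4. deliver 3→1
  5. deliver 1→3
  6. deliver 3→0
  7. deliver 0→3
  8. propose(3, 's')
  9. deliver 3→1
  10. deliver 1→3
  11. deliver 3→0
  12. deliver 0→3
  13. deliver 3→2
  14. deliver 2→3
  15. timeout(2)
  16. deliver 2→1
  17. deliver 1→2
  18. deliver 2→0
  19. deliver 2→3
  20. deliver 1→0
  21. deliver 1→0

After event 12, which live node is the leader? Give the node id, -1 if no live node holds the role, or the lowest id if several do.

3

e1 timeout(3): 3[cand,b=7,-]
e2 deliver 3→2: 2[foll,b=7,-]
e3 deliver 2→3: ·
e4 deliver 3→1: 1[foll,b=7,-]
e5 deliver 1→3: 3[lead,b=7,-]
e6 deliver 3→0: 0[foll,b=7,-]
e7 deliver 0→3: ·
e8 propose(3,'s'): ·
e9 deliver 3→1: 1[foll,b=7,s]
e10 deliver 1→3: ·
e11 deliver 3→0: 0[foll,b=7,s]
e12 deliver 0→3: 3[lead,b=7,s]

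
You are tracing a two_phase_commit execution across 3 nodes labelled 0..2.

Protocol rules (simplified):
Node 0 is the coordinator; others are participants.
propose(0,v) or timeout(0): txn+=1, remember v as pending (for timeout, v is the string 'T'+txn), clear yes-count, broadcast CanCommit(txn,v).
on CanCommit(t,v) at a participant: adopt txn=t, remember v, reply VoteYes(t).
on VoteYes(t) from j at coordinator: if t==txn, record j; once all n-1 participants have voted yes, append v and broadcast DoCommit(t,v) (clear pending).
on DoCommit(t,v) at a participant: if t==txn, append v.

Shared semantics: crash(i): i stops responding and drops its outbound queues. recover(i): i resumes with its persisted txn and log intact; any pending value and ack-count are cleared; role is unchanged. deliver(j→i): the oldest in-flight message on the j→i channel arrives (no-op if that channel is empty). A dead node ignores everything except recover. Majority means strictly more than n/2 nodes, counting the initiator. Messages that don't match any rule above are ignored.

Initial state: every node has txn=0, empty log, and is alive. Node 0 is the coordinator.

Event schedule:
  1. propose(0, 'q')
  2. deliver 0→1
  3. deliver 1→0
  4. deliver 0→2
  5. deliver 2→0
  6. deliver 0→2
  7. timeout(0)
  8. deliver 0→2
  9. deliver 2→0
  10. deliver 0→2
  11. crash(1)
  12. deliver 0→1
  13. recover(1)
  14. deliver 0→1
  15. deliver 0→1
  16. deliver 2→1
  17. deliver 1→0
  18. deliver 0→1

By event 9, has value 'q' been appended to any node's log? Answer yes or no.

yes

after 1 — propose(0,'q'): n0:coor/t1/[-]
after 2 — deliver 0→1: n1:part/t1/[-]
after 3 — deliver 1→0: ·
after 4 — deliver 0→2: n2:part/t1/[-]
after 5 — deliver 2→0: n0:coor/t1/[q]
after 6 — deliver 0→2: n2:part/t1/[q]
after 7 — timeout(0): n0:coor/t2/[q]
after 8 — deliver 0→2: n2:part/t2/[q]
after 9 — deliver 2→0: ·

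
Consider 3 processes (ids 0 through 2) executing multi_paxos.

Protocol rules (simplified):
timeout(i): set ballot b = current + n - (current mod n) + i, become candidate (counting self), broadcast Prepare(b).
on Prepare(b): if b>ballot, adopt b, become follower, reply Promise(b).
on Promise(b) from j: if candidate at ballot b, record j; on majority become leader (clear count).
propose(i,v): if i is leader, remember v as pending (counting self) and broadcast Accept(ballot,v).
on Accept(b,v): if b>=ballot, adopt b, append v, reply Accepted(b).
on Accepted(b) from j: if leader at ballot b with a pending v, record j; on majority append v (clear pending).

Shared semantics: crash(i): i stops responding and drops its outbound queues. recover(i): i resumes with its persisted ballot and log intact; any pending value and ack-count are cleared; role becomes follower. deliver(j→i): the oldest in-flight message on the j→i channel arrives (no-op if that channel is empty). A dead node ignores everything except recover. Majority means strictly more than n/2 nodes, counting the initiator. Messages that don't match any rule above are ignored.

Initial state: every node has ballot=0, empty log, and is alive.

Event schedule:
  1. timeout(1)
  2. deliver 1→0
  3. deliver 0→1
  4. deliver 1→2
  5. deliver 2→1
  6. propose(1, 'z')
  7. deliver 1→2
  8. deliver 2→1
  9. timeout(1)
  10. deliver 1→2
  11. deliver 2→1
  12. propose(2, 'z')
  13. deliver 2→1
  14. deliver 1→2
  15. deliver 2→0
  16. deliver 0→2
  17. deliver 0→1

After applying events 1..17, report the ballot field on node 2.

step 1 timeout(1): 1={cand,b=4,log=-}
step 2 deliver 1→0: 0={foll,b=4,log=-}
step 3 deliver 0→1: 1={lead,b=4,log=-}
step 4 deliver 1→2: 2={foll,b=4,log=-}
step 5 deliver 2→1: —
step 6 propose(1,'z'): —
step 7 deliver 1→2: 2={foll,b=4,log=z}
step 8 deliver 2→1: 1={lead,b=4,log=z}
step 9 timeout(1): 1={cand,b=7,log=z}
step 10 deliver 1→2: 2={foll,b=7,log=z}
step 11 deliver 2→1: 1={lead,b=7,log=z}
step 12 propose(2,'z'): —
step 13 deliver 2→1: —
step 14 deliver 1→2: —
step 15 deliver 2→0: —
step 16 deliver 0→2: —
step 17 deliver 0→1: —

7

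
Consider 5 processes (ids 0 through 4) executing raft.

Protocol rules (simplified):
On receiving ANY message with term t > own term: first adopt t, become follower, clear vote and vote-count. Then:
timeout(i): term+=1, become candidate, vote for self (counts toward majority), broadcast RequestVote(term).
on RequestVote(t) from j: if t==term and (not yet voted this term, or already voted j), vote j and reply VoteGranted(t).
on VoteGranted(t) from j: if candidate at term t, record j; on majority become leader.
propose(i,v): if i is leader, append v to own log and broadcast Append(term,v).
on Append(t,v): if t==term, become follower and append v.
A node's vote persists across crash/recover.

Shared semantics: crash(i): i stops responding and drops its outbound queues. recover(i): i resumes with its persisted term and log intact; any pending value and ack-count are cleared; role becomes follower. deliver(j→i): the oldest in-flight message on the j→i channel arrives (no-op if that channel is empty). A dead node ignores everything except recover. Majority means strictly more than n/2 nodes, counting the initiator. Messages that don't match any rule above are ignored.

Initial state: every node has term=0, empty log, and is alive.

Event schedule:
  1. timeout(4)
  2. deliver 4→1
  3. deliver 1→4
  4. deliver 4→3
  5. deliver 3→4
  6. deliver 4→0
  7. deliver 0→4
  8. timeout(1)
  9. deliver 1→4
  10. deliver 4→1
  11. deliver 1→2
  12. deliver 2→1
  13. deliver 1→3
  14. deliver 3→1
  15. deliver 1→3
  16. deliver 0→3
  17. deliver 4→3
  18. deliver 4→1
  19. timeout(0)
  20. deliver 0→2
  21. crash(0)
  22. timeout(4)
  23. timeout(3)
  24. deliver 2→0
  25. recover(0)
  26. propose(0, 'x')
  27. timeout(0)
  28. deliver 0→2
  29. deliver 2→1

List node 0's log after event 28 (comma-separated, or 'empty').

empty

after 1 — timeout(4): n4:cand/t1/[-]
after 2 — deliver 4→1: n1:foll/t1/[-]
after 3 — deliver 1→4: ·
after 4 — deliver 4→3: n3:foll/t1/[-]
after 5 — deliver 3→4: n4:lead/t1/[-]
after 6 — deliver 4→0: n0:foll/t1/[-]
after 7 — deliver 0→4: ·
after 8 — timeout(1): n1:cand/t2/[-]
after 9 — deliver 1→4: n4:foll/t2/[-]
after 10 — deliver 4→1: ·
after 11 — deliver 1→2: n2:foll/t2/[-]
after 12 — deliver 2→1: n1:lead/t2/[-]
after 13 — deliver 1→3: n3:foll/t2/[-]
after 14 — deliver 3→1: ·
after 15 — deliver 1→3: ·
after 16 — deliver 0→3: ·
after 17 — deliver 4→3: ·
after 18 — deliver 4→1: ·
after 19 — timeout(0): n0:cand/t2/[-]
after 20 — deliver 0→2: ·
after 21 — crash(0): n0:✗cand/t2/[-]
after 22 — timeout(4): n4:cand/t3/[-]
after 23 — timeout(3): n3:cand/t3/[-]
after 24 — deliver 2→0: ·
after 25 — recover(0): n0:foll/t2/[-]
after 26 — propose(0,'x'): ·
after 27 — timeout(0): n0:cand/t3/[-]
after 28 — deliver 0→2: n2:foll/t3/[-]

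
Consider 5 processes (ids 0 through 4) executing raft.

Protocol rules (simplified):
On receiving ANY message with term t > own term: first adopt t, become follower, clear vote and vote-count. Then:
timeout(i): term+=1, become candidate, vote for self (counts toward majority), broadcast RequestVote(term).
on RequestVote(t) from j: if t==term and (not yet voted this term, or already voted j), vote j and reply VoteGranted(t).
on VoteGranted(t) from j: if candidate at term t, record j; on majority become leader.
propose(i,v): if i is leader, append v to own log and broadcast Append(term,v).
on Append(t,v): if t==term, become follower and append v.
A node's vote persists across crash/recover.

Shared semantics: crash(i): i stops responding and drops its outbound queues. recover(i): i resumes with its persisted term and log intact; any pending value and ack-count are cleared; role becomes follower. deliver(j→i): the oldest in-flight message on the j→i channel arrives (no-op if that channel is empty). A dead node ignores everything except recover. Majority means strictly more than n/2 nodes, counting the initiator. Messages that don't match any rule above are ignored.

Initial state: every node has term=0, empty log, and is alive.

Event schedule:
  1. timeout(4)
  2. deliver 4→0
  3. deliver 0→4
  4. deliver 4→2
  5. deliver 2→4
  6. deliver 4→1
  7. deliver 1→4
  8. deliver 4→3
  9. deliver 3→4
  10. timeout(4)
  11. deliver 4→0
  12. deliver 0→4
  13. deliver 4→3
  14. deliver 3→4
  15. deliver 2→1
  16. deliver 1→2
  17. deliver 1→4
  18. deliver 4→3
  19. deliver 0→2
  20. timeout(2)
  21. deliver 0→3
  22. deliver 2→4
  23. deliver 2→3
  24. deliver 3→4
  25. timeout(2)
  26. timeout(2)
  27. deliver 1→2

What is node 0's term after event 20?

2

e1 timeout(4): 4[cand,t=1,-]
e2 deliver 4→0: 0[foll,t=1,-]
e3 deliver 0→4: ·
e4 deliver 4→2: 2[foll,t=1,-]
e5 deliver 2→4: 4[lead,t=1,-]
e6 deliver 4→1: 1[foll,t=1,-]
e7 deliver 1→4: ·
e8 deliver 4→3: 3[foll,t=1,-]
e9 deliver 3→4: ·
e10 timeout(4): 4[cand,t=2,-]
e11 deliver 4→0: 0[foll,t=2,-]
e12 deliver 0→4: ·
e13 deliver 4→3: 3[foll,t=2,-]
e14 deliver 3→4: 4[lead,t=2,-]
e15 deliver 2→1: ·
e16 deliver 1→2: ·
e17 deliver 1→4: ·
e18 deliver 4→3: ·
e19 deliver 0→2: ·
e20 timeout(2): 2[cand,t=2,-]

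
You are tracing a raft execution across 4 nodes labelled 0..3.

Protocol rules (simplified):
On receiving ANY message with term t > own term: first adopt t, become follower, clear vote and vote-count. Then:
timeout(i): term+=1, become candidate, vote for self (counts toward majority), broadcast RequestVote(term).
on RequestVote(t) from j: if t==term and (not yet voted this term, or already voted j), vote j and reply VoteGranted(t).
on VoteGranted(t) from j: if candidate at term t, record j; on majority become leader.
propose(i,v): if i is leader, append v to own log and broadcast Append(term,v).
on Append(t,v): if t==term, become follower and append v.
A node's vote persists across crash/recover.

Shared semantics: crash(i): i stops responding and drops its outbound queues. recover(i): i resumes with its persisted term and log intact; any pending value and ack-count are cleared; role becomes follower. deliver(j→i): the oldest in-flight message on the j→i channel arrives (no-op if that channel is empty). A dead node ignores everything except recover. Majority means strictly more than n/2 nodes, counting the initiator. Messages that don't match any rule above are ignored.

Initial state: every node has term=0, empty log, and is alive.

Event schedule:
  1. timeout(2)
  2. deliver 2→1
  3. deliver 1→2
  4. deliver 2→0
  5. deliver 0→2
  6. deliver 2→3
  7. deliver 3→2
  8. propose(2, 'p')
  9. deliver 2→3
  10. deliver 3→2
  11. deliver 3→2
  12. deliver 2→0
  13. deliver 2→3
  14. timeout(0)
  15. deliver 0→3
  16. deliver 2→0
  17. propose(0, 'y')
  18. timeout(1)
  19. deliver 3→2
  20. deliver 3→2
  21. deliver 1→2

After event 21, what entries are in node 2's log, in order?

e1 timeout(2): 2[cand,t=1,-]
e2 deliver 2→1: 1[foll,t=1,-]
e3 deliver 1→2: ·
e4 deliver 2→0: 0[foll,t=1,-]
e5 deliver 0→2: 2[lead,t=1,-]
e6 deliver 2→3: 3[foll,t=1,-]
e7 deliver 3→2: ·
e8 propose(2,'p'): 2[lead,t=1,p]
e9 deliver 2→3: 3[foll,t=1,p]
e10 deliver 3→2: ·
e11 deliver 3→2: ·
e12 deliver 2→0: 0[foll,t=1,p]
e13 deliver 2→3: ·
e14 timeout(0): 0[cand,t=2,p]
e15 deliver 0→3: 3[foll,t=2,p]
e16 deliver 2→0: ·
e17 propose(0,'y'): ·
e18 timeout(1): 1[cand,t=2,-]
e19 deliver 3→2: ·
e20 deliver 3→2: ·
e21 deliver 1→2: 2[foll,t=2,p]

p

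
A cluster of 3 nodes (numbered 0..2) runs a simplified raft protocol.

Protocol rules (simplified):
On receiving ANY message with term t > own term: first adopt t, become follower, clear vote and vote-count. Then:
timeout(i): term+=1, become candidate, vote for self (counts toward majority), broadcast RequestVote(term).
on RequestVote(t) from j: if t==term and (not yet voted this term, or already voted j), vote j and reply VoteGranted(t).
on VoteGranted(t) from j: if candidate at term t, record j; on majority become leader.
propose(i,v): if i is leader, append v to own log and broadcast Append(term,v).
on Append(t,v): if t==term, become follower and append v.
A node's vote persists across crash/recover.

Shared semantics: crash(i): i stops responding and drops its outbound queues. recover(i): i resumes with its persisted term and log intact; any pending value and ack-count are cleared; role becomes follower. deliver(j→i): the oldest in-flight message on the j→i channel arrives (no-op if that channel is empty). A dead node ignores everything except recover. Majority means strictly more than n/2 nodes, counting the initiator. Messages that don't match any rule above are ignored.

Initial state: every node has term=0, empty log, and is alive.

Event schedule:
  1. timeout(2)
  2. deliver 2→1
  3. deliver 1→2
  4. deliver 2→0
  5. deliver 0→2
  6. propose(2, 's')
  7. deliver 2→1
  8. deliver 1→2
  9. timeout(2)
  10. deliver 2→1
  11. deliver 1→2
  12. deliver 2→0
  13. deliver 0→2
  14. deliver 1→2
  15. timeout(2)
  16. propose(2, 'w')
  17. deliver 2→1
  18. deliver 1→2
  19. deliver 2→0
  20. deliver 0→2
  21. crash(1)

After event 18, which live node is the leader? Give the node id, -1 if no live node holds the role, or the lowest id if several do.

2

step 1 timeout(2): 2={cand,t=1,log=-}
step 2 deliver 2→1: 1={foll,t=1,log=-}
step 3 deliver 1→2: 2={lead,t=1,log=-}
step 4 deliver 2→0: 0={foll,t=1,log=-}
step 5 deliver 0→2: —
step 6 propose(2,'s'): 2={lead,t=1,log=s}
step 7 deliver 2→1: 1={foll,t=1,log=s}
step 8 deliver 1→2: —
step 9 timeout(2): 2={cand,t=2,log=s}
step 10 deliver 2→1: 1={foll,t=2,log=s}
step 11 deliver 1→2: 2={lead,t=2,log=s}
step 12 deliver 2→0: 0={foll,t=1,log=s}
step 13 deliver 0→2: —
step 14 deliver 1→2: —
step 15 timeout(2): 2={cand,t=3,log=s}
step 16 propose(2,'w'): —
step 17 deliver 2→1: 1={foll,t=3,log=s}
step 18 deliver 1→2: 2={lead,t=3,log=s}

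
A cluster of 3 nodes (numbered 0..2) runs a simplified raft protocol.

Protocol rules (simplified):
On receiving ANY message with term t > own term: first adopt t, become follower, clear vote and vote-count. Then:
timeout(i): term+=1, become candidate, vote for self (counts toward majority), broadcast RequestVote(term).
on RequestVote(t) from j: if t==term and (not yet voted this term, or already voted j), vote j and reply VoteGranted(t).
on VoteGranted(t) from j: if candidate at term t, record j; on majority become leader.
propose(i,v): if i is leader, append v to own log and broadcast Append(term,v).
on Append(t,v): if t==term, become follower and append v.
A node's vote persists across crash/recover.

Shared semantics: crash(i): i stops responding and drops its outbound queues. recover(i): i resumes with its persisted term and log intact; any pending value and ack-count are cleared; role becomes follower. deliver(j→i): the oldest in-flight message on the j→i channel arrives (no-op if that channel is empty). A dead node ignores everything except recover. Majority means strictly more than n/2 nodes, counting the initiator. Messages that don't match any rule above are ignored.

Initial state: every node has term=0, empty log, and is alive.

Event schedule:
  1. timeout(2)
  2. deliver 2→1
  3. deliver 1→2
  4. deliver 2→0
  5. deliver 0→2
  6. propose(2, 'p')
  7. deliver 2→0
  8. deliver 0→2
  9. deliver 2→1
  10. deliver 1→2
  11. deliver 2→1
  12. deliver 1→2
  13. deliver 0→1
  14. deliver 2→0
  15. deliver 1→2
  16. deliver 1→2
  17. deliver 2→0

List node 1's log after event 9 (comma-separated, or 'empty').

p

e1 timeout(2): 2[cand,t=1,-]
e2 deliver 2→1: 1[foll,t=1,-]
e3 deliver 1→2: 2[lead,t=1,-]
e4 deliver 2→0: 0[foll,t=1,-]
e5 deliver 0→2: ·
e6 propose(2,'p'): 2[lead,t=1,p]
e7 deliver 2→0: 0[foll,t=1,p]
e8 deliver 0→2: ·
e9 deliver 2→1: 1[foll,t=1,p]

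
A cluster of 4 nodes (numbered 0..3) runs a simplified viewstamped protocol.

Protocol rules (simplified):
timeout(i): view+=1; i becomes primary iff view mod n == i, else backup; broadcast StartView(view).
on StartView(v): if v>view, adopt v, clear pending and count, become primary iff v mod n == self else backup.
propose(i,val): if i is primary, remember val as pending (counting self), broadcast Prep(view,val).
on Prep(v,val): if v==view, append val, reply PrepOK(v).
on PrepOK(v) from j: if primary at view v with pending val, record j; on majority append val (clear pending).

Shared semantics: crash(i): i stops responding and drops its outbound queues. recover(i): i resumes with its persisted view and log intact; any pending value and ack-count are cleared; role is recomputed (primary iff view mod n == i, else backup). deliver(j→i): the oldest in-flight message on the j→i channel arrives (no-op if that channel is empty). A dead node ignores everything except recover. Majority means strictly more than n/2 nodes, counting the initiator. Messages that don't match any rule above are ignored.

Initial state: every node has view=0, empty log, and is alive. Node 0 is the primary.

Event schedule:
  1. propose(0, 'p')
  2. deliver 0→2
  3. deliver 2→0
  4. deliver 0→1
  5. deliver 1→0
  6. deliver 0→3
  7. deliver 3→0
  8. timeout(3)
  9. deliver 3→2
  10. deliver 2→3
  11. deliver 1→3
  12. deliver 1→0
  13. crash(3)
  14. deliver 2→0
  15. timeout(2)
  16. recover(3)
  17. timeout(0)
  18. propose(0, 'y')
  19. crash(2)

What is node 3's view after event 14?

1. propose(0,'p'):  nop
2. deliver 0→2:  <2:back v0 p>
3. deliver 2→0:  nop
4. deliver 0→1:  <1:back v0 p>
5. deliver 1→0:  <0:prim v0 p>
6. deliver 0→3:  <3:back v0 p>
7. deliver 3→0:  nop
8. timeout(3):  <3:back v1 p>
9. deliver 3→2:  <2:back v1 p>
10. deliver 2→3:  nop
11. deliver 1→3:  nop
12. deliver 1→0:  nop
13. crash(3):  <3:✗back v1 p>
14. deliver 2→0:  nop

1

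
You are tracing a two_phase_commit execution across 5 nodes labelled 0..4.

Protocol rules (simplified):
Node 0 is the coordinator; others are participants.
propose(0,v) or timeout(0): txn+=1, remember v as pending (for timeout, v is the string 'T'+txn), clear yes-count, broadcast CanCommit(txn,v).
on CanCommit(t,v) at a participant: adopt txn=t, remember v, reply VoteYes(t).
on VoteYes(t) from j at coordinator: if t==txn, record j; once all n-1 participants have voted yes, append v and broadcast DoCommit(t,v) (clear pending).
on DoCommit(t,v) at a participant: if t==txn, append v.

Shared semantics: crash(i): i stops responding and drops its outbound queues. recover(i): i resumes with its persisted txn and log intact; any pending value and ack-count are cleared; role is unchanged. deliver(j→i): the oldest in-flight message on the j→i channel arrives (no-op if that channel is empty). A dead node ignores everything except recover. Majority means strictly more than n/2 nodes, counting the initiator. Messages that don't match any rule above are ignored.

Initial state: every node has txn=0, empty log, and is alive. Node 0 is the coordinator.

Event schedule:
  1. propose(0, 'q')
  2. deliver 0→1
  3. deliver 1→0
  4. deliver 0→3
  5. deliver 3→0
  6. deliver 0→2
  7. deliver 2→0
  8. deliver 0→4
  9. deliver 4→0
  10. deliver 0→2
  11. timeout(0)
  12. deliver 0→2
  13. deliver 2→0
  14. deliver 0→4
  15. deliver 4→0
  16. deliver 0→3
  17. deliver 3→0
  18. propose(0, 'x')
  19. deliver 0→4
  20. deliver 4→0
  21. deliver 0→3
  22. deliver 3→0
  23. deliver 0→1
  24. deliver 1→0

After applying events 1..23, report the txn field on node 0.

e1 propose(0,'q'): 0[coor,t=1,-]
e2 deliver 0→1: 1[part,t=1,-]
e3 deliver 1→0: ·
e4 deliver 0→3: 3[part,t=1,-]
e5 deliver 3→0: ·
e6 deliver 0→2: 2[part,t=1,-]
e7 deliver 2→0: ·
e8 deliver 0→4: 4[part,t=1,-]
e9 deliver 4→0: 0[coor,t=1,q]
e10 deliver 0→2: 2[part,t=1,q]
e11 timeout(0): 0[coor,t=2,q]
e12 deliver 0→2: 2[part,t=2,q]
e13 deliver 2→0: ·
e14 deliver 0→4: 4[part,t=1,q]
e15 deliver 4→0: ·
e16 deliver 0→3: 3[part,t=1,q]
e17 deliver 3→0: ·
e18 propose(0,'x'): 0[coor,t=3,q]
e19 deliver 0→4: 4[part,t=2,q]
e20 deliver 4→0: ·
e21 deliver 0→3: 3[part,t=2,q]
e22 deliver 3→0: ·
e23 deliver 0→1: 1[part,t=1,q]

3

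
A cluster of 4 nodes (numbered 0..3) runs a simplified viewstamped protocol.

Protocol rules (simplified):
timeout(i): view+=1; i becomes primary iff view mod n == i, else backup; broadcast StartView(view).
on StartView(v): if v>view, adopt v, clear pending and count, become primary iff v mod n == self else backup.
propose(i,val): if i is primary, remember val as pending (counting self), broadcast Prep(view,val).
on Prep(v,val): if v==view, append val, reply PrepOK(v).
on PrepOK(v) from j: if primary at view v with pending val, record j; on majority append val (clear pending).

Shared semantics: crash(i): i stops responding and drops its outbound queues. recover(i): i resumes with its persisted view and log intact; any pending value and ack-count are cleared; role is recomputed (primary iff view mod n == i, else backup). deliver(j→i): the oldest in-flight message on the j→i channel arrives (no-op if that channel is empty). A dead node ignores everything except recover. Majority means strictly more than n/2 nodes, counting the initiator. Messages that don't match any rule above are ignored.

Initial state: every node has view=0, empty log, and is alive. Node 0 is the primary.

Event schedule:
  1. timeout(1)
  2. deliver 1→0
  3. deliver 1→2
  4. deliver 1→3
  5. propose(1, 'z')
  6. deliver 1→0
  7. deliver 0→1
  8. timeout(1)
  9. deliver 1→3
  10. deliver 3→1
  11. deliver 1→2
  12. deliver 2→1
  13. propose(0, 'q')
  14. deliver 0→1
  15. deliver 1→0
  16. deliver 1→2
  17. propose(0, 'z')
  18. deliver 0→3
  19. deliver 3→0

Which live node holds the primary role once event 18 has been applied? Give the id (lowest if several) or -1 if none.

2

step 1 timeout(1): 1={prim,v=1,log=-}
step 2 deliver 1→0: 0={back,v=1,log=-}
step 3 deliver 1→2: 2={back,v=1,log=-}
step 4 deliver 1→3: 3={back,v=1,log=-}
step 5 propose(1,'z'): —
step 6 deliver 1→0: 0={back,v=1,log=z}
step 7 deliver 0→1: —
step 8 timeout(1): 1={back,v=2,log=-}
step 9 deliver 1→3: 3={back,v=1,log=z}
step 10 deliver 3→1: —
step 11 deliver 1→2: 2={back,v=1,log=z}
step 12 deliver 2→1: —
step 13 propose(0,'q'): —
step 14 deliver 0→1: —
step 15 deliver 1→0: 0={back,v=2,log=z}
step 16 deliver 1→2: 2={prim,v=2,log=z}
step 17 propose(0,'z'): —
step 18 deliver 0→3: —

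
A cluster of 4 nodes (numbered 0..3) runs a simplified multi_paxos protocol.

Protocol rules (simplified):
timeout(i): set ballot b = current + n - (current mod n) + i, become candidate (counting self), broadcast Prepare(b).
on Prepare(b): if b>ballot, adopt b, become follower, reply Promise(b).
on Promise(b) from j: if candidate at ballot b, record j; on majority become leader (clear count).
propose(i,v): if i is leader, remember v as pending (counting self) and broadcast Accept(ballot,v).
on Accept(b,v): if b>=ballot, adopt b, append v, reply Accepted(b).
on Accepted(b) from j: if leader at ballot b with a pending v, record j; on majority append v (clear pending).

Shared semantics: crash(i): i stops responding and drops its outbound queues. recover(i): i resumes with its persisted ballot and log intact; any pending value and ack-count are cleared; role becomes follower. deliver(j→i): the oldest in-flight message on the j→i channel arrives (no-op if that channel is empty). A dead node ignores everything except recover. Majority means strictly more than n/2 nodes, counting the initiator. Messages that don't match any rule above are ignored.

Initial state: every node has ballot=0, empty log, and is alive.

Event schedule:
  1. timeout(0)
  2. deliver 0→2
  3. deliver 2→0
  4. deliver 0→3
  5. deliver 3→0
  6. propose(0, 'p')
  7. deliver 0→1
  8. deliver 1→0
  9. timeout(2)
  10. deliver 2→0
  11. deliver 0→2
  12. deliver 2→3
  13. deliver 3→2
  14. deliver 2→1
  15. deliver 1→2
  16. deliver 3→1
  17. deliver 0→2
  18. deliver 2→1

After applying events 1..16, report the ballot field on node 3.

10

[1] timeout(0) → N0(cand b4 [-])
[2] deliver 0→2 → N2(foll b4 [-])
[3] deliver 2→0 → ∅
[4] deliver 0→3 → N3(foll b4 [-])
[5] deliver 3→0 → N0(lead b4 [-])
[6] propose(0,'p') → ∅
[7] deliver 0→1 → N1(foll b4 [-])
[8] deliver 1→0 → ∅
[9] timeout(2) → N2(cand b10 [-])
[10] deliver 2→0 → N0(foll b10 [-])
[11] deliver 0→2 → ∅
[12] deliver 2→3 → N3(foll b10 [-])
[13] deliver 3→2 → ∅
[14] deliver 2→1 → N1(foll b10 [-])
[15] deliver 1→2 → N2(lead b10 [-])
[16] deliver 3→1 → ∅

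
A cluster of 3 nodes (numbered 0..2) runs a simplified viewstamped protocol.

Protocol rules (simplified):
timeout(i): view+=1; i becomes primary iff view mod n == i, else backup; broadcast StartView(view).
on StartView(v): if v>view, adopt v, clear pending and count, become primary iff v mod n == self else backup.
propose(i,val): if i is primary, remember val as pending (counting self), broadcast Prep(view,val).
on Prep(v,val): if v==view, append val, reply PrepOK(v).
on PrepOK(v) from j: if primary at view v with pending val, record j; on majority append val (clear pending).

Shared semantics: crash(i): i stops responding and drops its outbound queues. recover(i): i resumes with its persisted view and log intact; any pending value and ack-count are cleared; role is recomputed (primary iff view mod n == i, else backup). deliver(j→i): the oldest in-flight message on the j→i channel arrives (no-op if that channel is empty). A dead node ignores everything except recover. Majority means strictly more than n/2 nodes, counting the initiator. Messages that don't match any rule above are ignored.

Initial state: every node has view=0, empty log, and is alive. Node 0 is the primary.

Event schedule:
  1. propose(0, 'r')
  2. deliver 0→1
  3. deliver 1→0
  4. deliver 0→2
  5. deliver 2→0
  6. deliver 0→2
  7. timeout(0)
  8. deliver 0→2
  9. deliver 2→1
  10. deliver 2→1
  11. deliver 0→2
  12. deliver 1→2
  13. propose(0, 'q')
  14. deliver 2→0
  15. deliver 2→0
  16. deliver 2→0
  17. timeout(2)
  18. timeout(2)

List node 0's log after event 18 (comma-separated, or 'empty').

r

step 1 propose(0,'r'): —
step 2 deliver 0→1: 1={back,v=0,log=r}
step 3 deliver 1→0: 0={prim,v=0,log=r}
step 4 deliver 0→2: 2={back,v=0,log=r}
step 5 deliver 2→0: —
step 6 deliver 0→2: —
step 7 timeout(0): 0={back,v=1,log=r}
step 8 deliver 0→2: 2={back,v=1,log=r}
step 9 deliver 2→1: —
step 10 deliver 2→1: —
step 11 deliver 0→2: —
step 12 deliver 1→2: —
step 13 propose(0,'q'): —
step 14 deliver 2→0: —
step 15 deliver 2→0: —
step 16 deliver 2→0: —
step 17 timeout(2): 2={prim,v=2,log=r}
step 18 timeout(2): 2={back,v=3,log=r}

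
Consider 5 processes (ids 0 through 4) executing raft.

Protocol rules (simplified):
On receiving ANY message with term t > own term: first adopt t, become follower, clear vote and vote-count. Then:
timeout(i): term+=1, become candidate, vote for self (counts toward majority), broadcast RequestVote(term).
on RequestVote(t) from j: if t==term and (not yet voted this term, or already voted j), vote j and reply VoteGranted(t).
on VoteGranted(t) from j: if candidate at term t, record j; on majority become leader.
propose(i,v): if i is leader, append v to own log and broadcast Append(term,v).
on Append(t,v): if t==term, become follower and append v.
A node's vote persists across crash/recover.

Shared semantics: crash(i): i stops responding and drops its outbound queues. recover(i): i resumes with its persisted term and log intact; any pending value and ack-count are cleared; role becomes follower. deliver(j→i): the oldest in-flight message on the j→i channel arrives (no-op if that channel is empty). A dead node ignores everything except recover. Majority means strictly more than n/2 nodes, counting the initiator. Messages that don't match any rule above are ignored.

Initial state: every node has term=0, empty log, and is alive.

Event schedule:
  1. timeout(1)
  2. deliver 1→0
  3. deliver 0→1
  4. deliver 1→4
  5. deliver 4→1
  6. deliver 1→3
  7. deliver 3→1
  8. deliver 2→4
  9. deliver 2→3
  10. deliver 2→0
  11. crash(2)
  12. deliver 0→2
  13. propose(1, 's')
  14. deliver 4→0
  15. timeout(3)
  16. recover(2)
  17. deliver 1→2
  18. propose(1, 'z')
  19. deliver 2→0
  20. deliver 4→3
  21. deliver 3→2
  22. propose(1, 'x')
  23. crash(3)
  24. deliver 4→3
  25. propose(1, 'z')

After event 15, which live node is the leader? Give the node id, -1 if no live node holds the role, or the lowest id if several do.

1

[1] timeout(1) → N1(cand t1 [-])
[2] deliver 1→0 → N0(foll t1 [-])
[3] deliver 0→1 → ∅
[4] deliver 1→4 → N4(foll t1 [-])
[5] deliver 4→1 → N1(lead t1 [-])
[6] deliver 1→3 → N3(foll t1 [-])
[7] deliver 3→1 → ∅
[8] deliver 2→4 → ∅
[9] deliver 2→3 → ∅
[10] deliver 2→0 → ∅
[11] crash(2) → N2(✗foll t0 [-])
[12] deliver 0→2 → ∅
[13] propose(1,'s') → N1(lead t1 [s])
[14] deliver 4→0 → ∅
[15] timeout(3) → N3(cand t2 [-])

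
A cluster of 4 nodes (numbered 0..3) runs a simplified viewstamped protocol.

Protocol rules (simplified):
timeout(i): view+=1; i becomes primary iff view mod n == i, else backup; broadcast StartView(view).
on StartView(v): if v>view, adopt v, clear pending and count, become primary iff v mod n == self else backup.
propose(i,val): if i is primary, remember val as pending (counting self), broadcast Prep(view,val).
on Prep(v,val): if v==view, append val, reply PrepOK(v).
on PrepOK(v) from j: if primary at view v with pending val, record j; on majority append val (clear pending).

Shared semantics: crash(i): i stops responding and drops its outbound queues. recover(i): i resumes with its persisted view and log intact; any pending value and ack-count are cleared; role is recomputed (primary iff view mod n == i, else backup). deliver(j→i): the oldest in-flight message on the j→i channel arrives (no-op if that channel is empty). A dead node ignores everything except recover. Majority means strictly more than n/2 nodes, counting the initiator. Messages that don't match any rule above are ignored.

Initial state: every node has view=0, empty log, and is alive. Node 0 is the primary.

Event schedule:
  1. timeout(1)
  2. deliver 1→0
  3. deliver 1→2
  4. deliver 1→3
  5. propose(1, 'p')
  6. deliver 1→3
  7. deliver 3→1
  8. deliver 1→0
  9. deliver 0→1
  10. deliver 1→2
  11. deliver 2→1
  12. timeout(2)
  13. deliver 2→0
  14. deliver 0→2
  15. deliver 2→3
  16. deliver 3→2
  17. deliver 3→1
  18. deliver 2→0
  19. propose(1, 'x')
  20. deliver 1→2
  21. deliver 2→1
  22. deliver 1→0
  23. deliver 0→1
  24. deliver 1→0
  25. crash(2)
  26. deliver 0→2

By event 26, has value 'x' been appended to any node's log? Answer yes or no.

no

e1 timeout(1): 1[prim,v=1,-]
e2 deliver 1→0: 0[back,v=1,-]
e3 deliver 1→2: 2[back,v=1,-]
e4 deliver 1→3: 3[back,v=1,-]
e5 propose(1,'p'): ·
e6 deliver 1→3: 3[back,v=1,p]
e7 deliver 3→1: ·
e8 deliver 1→0: 0[back,v=1,p]
e9 deliver 0→1: 1[prim,v=1,p]
e10 deliver 1→2: 2[back,v=1,p]
e11 deliver 2→1: ·
e12 timeout(2): 2[prim,v=2,p]
e13 deliver 2→0: 0[back,v=2,p]
e14 deliver 0→2: ·
e15 deliver 2→3: 3[back,v=2,p]
e16 deliver 3→2: ·
e17 deliver 3→1: ·
e18 deliver 2→0: ·
e19 propose(1,'x'): ·
e20 deliver 1→2: ·
e21 deliver 2→1: 1[back,v=2,p]
e22 deliver 1→0: ·
e23 deliver 0→1: ·
e24 deliver 1→0: ·
e25 crash(2): 2[✗prim,v=2,p]
e26 deliver 0→2: ·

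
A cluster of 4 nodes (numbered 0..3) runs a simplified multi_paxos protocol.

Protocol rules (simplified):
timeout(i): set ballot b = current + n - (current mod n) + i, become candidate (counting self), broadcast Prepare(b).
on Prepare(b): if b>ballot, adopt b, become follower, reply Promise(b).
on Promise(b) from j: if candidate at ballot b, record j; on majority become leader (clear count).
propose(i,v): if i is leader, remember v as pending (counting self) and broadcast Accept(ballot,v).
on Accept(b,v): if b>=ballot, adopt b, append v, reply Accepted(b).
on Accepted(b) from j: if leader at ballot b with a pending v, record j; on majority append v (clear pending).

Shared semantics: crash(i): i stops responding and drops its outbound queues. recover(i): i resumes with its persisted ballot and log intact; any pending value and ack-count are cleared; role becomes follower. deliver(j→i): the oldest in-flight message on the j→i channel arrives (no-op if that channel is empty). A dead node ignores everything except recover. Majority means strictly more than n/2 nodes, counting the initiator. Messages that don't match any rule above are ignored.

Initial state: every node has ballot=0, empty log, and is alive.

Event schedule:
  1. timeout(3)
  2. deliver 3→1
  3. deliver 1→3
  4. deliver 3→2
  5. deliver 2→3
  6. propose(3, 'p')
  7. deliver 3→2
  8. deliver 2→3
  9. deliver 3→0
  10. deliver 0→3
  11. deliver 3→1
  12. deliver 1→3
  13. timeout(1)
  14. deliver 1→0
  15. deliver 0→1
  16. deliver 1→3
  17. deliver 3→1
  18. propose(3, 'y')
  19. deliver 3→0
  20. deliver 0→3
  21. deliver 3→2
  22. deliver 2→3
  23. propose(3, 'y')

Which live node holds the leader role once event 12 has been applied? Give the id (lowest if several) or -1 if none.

3

after 1 — timeout(3): n3:cand/b7/[-]
after 2 — deliver 3→1: n1:foll/b7/[-]
after 3 — deliver 1→3: ·
after 4 — deliver 3→2: n2:foll/b7/[-]
after 5 — deliver 2→3: n3:lead/b7/[-]
after 6 — propose(3,'p'): ·
after 7 — deliver 3→2: n2:foll/b7/[p]
after 8 — deliver 2→3: ·
after 9 — deliver 3→0: n0:foll/b7/[-]
after 10 — deliver 0→3: ·
after 11 — deliver 3→1: n1:foll/b7/[p]
after 12 — deliver 1→3: n3:lead/b7/[p]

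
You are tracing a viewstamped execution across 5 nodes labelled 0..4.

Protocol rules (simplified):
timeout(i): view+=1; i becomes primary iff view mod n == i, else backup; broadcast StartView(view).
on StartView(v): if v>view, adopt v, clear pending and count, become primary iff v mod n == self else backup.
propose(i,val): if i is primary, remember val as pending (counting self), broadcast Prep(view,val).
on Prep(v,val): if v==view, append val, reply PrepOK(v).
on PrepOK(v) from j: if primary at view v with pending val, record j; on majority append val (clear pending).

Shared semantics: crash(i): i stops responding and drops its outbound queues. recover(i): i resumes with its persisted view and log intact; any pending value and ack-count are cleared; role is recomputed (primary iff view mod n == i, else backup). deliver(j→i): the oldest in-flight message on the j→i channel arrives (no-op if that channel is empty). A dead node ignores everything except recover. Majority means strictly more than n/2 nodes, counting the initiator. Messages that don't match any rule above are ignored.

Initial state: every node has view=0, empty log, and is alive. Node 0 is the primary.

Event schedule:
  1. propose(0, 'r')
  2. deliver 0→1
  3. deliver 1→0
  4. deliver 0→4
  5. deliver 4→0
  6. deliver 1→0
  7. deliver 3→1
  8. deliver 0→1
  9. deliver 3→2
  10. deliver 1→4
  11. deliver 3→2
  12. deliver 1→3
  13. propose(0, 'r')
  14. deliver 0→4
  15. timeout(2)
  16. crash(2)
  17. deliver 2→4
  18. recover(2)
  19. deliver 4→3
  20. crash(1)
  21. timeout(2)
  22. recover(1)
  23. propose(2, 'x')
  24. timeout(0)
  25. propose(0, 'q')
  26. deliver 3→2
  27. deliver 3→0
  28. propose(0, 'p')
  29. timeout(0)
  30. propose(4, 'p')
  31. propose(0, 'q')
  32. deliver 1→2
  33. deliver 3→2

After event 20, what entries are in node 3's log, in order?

empty

[1] propose(0,'r') → ∅
[2] deliver 0→1 → N1(back v0 [r])
[3] deliver 1→0 → ∅
[4] deliver 0→4 → N4(back v0 [r])
[5] deliver 4→0 → N0(prim v0 [r])
[6] deliver 1→0 → ∅
[7] deliver 3→1 → ∅
[8] deliver 0→1 → ∅
[9] deliver 3→2 → ∅
[10] deliver 1→4 → ∅
[11] deliver 3→2 → ∅
[12] deliver 1→3 → ∅
[13] propose(0,'r') → ∅
[14] deliver 0→4 → N4(back v0 [r,r])
[15] timeout(2) → N2(back v1 [-])
[16] crash(2) → N2(✗back v1 [-])
[17] deliver 2→4 → ∅
[18] recover(2) → N2(back v1 [-])
[19] deliver 4→3 → ∅
[20] crash(1) → N1(✗back v0 [r])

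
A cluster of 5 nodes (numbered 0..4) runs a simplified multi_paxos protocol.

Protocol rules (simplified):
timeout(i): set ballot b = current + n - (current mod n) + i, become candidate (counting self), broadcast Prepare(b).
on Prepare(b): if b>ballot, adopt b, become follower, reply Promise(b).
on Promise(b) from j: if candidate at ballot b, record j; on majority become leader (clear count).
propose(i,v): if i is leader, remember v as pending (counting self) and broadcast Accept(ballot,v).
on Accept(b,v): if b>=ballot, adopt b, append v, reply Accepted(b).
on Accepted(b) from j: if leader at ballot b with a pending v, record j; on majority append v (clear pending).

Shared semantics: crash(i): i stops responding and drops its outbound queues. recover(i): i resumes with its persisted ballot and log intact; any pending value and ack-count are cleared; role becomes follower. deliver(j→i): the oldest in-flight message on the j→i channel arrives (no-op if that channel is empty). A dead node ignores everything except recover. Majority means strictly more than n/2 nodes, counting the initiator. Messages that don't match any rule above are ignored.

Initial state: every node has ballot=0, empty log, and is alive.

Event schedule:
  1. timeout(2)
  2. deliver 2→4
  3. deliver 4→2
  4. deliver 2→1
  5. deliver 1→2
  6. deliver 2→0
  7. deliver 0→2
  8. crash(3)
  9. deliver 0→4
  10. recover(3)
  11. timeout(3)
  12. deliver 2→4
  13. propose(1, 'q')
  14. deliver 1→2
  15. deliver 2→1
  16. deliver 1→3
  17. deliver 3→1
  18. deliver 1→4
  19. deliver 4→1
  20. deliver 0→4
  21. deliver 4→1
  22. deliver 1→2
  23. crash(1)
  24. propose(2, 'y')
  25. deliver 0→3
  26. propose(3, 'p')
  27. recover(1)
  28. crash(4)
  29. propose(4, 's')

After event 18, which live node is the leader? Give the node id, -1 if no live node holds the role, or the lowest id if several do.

2

1. timeout(2):  <2:cand b7 ->
2. deliver 2→4:  <4:foll b7 ->
3. deliver 4→2:  nop
4. deliver 2→1:  <1:foll b7 ->
5. deliver 1→2:  <2:lead b7 ->
6. deliver 2→0:  <0:foll b7 ->
7. deliver 0→2:  nop
8. crash(3):  <3:✗foll b0 ->
9. deliver 0→4:  nop
10. recover(3):  <3:foll b0 ->
11. timeout(3):  <3:cand b8 ->
12. deliver 2→4:  nop
13. propose(1,'q'):  nop
14. deliver 1→2:  nop
15. deliver 2→1:  nop
16. deliver 1→3:  nop
17. deliver 3→1:  <1:foll b8 ->
18. deliver 1→4:  nop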